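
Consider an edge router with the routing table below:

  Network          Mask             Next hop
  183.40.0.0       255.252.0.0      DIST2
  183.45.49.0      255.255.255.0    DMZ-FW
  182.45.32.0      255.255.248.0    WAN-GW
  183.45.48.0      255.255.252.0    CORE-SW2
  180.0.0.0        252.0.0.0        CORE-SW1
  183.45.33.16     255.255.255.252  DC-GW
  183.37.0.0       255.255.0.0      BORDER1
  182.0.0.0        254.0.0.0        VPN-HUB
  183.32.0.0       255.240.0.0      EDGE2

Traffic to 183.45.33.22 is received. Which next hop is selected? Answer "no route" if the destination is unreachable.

Routes whose prefix contains 183.45.33.22:
  180.0.0.0/6 (180.0.0.0 - 183.255.255.255) -> CORE-SW1
  182.0.0.0/7 (182.0.0.0 - 183.255.255.255) -> VPN-HUB
  183.32.0.0/12 (183.32.0.0 - 183.47.255.255) -> EDGE2
More-specific entries that do NOT match:
  183.45.33.16/30 (183.45.33.16 - 183.45.33.19) does not contain 183.45.33.22
  183.45.49.0/24 (183.45.49.0 - 183.45.49.255) does not contain 183.45.33.22
  183.45.48.0/22 (183.45.48.0 - 183.45.51.255) does not contain 183.45.33.22
  182.45.32.0/21 (182.45.32.0 - 182.45.39.255) does not contain 183.45.33.22
  183.37.0.0/16 (183.37.0.0 - 183.37.255.255) does not contain 183.45.33.22
  183.40.0.0/14 (183.40.0.0 - 183.43.255.255) does not contain 183.45.33.22
Longest matching prefix is /12 -> next hop EDGE2.

EDGE2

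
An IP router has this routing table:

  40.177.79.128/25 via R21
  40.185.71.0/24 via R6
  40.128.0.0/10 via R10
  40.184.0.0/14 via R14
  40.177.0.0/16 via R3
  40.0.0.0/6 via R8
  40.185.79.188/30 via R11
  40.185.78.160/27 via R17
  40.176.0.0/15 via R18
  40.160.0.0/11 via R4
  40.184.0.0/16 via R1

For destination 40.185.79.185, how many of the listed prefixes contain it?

4

Prefixes containing 40.185.79.185:
  40.0.0.0/6 (40.0.0.0 - 43.255.255.255)
  40.128.0.0/10 (40.128.0.0 - 40.191.255.255)
  40.160.0.0/11 (40.160.0.0 - 40.191.255.255)
  40.184.0.0/14 (40.184.0.0 - 40.187.255.255)
Total matching entries: 4.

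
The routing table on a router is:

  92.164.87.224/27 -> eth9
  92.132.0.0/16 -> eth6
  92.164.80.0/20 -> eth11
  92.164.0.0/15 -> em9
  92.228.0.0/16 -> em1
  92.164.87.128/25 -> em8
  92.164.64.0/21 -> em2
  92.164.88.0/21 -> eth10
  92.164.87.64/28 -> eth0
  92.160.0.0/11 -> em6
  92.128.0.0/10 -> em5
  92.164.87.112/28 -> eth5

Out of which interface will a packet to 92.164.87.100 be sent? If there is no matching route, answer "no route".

eth11

Routes whose prefix contains 92.164.87.100:
  92.128.0.0/10 (92.128.0.0 - 92.191.255.255) -> em5
  92.160.0.0/11 (92.160.0.0 - 92.191.255.255) -> em6
  92.164.0.0/15 (92.164.0.0 - 92.165.255.255) -> em9
  92.164.80.0/20 (92.164.80.0 - 92.164.95.255) -> eth11
More-specific entries that do NOT match:
  92.164.87.64/28 (92.164.87.64 - 92.164.87.79) does not contain 92.164.87.100
  92.164.87.112/28 (92.164.87.112 - 92.164.87.127) does not contain 92.164.87.100
  92.164.87.224/27 (92.164.87.224 - 92.164.87.255) does not contain 92.164.87.100
  92.164.87.128/25 (92.164.87.128 - 92.164.87.255) does not contain 92.164.87.100
  92.164.64.0/21 (92.164.64.0 - 92.164.71.255) does not contain 92.164.87.100
  92.164.88.0/21 (92.164.88.0 - 92.164.95.255) does not contain 92.164.87.100
Longest matching prefix is /20 -> interface eth11.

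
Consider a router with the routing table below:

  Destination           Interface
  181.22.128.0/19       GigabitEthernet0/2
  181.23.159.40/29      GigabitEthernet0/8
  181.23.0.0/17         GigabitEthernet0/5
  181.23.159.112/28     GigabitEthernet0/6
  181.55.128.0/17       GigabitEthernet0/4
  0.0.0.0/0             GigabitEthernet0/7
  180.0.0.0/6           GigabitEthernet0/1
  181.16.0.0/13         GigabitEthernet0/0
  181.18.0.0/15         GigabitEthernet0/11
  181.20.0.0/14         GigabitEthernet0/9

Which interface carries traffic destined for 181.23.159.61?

GigabitEthernet0/9

Routes whose prefix contains 181.23.159.61:
  0.0.0.0/0 (default, matches everything) -> GigabitEthernet0/7
  180.0.0.0/6 (180.0.0.0 - 183.255.255.255) -> GigabitEthernet0/1
  181.16.0.0/13 (181.16.0.0 - 181.23.255.255) -> GigabitEthernet0/0
  181.20.0.0/14 (181.20.0.0 - 181.23.255.255) -> GigabitEthernet0/9
More-specific entries that do NOT match:
  181.23.159.40/29 (181.23.159.40 - 181.23.159.47) does not contain 181.23.159.61
  181.23.159.112/28 (181.23.159.112 - 181.23.159.127) does not contain 181.23.159.61
  181.22.128.0/19 (181.22.128.0 - 181.22.159.255) does not contain 181.23.159.61
  181.23.0.0/17 (181.23.0.0 - 181.23.127.255) does not contain 181.23.159.61
  181.55.128.0/17 (181.55.128.0 - 181.55.255.255) does not contain 181.23.159.61
  181.18.0.0/15 (181.18.0.0 - 181.19.255.255) does not contain 181.23.159.61
Longest matching prefix is /14 -> interface GigabitEthernet0/9.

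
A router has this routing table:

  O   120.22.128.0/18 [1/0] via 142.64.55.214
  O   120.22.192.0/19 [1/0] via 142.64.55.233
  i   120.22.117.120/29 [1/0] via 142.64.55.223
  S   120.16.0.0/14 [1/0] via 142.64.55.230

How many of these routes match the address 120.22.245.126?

0

No listed prefix contains 120.22.245.126.
Total matching entries: 0.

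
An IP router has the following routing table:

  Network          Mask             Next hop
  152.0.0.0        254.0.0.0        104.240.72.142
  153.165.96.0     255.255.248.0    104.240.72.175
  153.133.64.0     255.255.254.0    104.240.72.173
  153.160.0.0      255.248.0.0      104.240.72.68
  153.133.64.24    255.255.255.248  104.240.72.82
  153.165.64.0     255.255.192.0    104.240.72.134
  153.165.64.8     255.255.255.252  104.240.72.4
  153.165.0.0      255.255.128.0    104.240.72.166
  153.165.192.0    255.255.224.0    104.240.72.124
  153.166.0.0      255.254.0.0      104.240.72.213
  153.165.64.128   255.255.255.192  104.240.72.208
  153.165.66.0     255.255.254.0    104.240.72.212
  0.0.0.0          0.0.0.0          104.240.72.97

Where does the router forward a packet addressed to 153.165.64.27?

104.240.72.134

Routes whose prefix contains 153.165.64.27:
  0.0.0.0/0 (default, matches everything) -> 104.240.72.97
  152.0.0.0/7 (152.0.0.0 - 153.255.255.255) -> 104.240.72.142
  153.160.0.0/13 (153.160.0.0 - 153.167.255.255) -> 104.240.72.68
  153.165.0.0/17 (153.165.0.0 - 153.165.127.255) -> 104.240.72.166
  153.165.64.0/18 (153.165.64.0 - 153.165.127.255) -> 104.240.72.134
More-specific entries that do NOT match:
  153.165.64.8/30 (153.165.64.8 - 153.165.64.11) does not contain 153.165.64.27
  153.133.64.24/29 (153.133.64.24 - 153.133.64.31) does not contain 153.165.64.27
  153.165.64.128/26 (153.165.64.128 - 153.165.64.191) does not contain 153.165.64.27
  153.133.64.0/23 (153.133.64.0 - 153.133.65.255) does not contain 153.165.64.27
  153.165.66.0/23 (153.165.66.0 - 153.165.67.255) does not contain 153.165.64.27
  153.165.96.0/21 (153.165.96.0 - 153.165.103.255) does not contain 153.165.64.27
  153.165.192.0/19 (153.165.192.0 - 153.165.223.255) does not contain 153.165.64.27
Longest matching prefix is /18 -> next hop 104.240.72.134.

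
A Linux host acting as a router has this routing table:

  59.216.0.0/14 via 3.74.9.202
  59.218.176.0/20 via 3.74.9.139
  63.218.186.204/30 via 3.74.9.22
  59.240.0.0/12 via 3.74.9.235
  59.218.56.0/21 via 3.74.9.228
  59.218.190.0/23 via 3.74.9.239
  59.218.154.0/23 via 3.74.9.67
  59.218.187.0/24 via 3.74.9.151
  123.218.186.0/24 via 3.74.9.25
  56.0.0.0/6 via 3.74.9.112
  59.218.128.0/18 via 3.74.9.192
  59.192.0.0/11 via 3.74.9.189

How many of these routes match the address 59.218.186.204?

Prefixes containing 59.218.186.204:
  56.0.0.0/6 (56.0.0.0 - 59.255.255.255)
  59.192.0.0/11 (59.192.0.0 - 59.223.255.255)
  59.216.0.0/14 (59.216.0.0 - 59.219.255.255)
  59.218.128.0/18 (59.218.128.0 - 59.218.191.255)
  59.218.176.0/20 (59.218.176.0 - 59.218.191.255)
Total matching entries: 5.

5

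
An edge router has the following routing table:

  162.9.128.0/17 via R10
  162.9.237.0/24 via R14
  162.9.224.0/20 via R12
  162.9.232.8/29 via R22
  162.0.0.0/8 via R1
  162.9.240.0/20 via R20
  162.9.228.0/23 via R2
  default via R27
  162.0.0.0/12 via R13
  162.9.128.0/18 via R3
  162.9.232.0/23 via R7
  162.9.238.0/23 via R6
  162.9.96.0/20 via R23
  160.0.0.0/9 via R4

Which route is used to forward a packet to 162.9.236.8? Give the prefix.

162.9.224.0/20

Entries matching 162.9.236.8:
  0.0.0.0/0 (default, matches everything)
  162.0.0.0/8 (162.0.0.0 - 162.255.255.255)
  162.0.0.0/12 (162.0.0.0 - 162.15.255.255)
  162.9.128.0/17 (162.9.128.0 - 162.9.255.255)
  162.9.224.0/20 (162.9.224.0 - 162.9.239.255)
Most specific is 162.9.224.0/20.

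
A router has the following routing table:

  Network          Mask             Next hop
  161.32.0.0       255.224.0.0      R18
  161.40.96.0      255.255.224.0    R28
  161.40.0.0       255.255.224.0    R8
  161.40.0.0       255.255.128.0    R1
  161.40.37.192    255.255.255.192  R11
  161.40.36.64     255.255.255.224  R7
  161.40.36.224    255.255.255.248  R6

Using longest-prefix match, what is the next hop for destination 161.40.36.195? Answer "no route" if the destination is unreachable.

Routes whose prefix contains 161.40.36.195:
  161.32.0.0/11 (161.32.0.0 - 161.63.255.255) -> R18
  161.40.0.0/17 (161.40.0.0 - 161.40.127.255) -> R1
More-specific entries that do NOT match:
  161.40.36.224/29 (161.40.36.224 - 161.40.36.231) does not contain 161.40.36.195
  161.40.36.64/27 (161.40.36.64 - 161.40.36.95) does not contain 161.40.36.195
  161.40.37.192/26 (161.40.37.192 - 161.40.37.255) does not contain 161.40.36.195
  161.40.96.0/19 (161.40.96.0 - 161.40.127.255) does not contain 161.40.36.195
  161.40.0.0/19 (161.40.0.0 - 161.40.31.255) does not contain 161.40.36.195
Longest matching prefix is /17 -> next hop R1.

R1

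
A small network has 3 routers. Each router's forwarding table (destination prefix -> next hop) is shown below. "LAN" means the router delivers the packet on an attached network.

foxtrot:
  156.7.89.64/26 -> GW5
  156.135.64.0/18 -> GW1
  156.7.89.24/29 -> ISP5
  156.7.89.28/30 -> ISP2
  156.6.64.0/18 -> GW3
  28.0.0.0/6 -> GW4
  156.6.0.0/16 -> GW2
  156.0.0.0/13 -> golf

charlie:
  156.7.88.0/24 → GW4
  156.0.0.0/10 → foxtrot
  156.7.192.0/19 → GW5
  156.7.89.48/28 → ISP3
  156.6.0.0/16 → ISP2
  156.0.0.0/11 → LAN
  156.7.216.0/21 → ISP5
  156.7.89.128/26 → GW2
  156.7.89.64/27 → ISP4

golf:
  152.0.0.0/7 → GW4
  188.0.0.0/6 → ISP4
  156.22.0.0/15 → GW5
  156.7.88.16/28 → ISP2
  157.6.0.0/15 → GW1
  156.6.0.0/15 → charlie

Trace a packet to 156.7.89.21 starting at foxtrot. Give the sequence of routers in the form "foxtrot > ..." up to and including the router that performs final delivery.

foxtrot > golf > charlie

At foxtrot: longest match for 156.7.89.21 is 156.0.0.0/13 -> golf
At golf: longest match for 156.7.89.21 is 156.6.0.0/15 -> charlie
At charlie: longest match for 156.7.89.21 is 156.0.0.0/11 -> LAN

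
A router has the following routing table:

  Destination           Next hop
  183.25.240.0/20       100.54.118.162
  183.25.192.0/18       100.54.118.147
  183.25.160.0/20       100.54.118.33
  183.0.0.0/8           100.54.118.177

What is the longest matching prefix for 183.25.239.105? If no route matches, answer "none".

Entries matching 183.25.239.105:
  183.0.0.0/8 (183.0.0.0 - 183.255.255.255)
  183.25.192.0/18 (183.25.192.0 - 183.25.255.255)
Most specific is 183.25.192.0/18.

183.25.192.0/18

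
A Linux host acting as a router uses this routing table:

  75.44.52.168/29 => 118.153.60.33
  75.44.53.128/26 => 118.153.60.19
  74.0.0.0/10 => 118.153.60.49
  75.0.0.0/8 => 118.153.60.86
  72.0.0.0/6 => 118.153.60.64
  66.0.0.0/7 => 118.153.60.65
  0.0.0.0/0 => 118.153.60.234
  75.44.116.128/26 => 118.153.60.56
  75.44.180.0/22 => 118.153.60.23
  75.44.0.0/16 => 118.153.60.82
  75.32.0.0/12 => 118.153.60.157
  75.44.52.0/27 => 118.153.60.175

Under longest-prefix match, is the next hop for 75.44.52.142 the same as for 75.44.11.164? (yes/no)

75.44.52.142: longest match 75.44.0.0/16 -> 118.153.60.82
75.44.11.164: longest match 75.44.0.0/16 -> 118.153.60.82

yes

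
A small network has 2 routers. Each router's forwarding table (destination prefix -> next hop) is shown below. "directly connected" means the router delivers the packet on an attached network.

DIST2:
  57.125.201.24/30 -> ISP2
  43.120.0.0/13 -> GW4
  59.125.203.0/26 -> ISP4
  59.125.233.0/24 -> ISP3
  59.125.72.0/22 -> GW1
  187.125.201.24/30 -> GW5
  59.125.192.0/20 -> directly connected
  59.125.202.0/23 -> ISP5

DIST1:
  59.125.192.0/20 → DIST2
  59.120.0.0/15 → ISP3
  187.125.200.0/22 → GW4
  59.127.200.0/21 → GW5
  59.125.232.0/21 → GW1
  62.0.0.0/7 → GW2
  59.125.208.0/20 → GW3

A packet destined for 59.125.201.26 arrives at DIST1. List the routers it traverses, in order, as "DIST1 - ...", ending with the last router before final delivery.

DIST1 - DIST2

At DIST1: longest match for 59.125.201.26 is 59.125.192.0/20 -> DIST2
At DIST2: longest match for 59.125.201.26 is 59.125.192.0/20 -> directly connected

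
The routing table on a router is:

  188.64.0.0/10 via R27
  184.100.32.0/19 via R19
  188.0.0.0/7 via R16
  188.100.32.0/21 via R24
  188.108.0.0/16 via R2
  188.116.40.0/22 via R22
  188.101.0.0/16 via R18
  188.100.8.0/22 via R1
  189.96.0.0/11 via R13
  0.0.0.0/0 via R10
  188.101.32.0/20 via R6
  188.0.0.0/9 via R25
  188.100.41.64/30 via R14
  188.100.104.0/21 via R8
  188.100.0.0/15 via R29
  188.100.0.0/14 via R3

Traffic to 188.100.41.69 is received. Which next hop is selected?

R29

Routes whose prefix contains 188.100.41.69:
  0.0.0.0/0 (default, matches everything) -> R10
  188.0.0.0/7 (188.0.0.0 - 189.255.255.255) -> R16
  188.0.0.0/9 (188.0.0.0 - 188.127.255.255) -> R25
  188.64.0.0/10 (188.64.0.0 - 188.127.255.255) -> R27
  188.100.0.0/14 (188.100.0.0 - 188.103.255.255) -> R3
  188.100.0.0/15 (188.100.0.0 - 188.101.255.255) -> R29
More-specific entries that do NOT match:
  188.100.41.64/30 (188.100.41.64 - 188.100.41.67) does not contain 188.100.41.69
  188.116.40.0/22 (188.116.40.0 - 188.116.43.255) does not contain 188.100.41.69
  188.100.8.0/22 (188.100.8.0 - 188.100.11.255) does not contain 188.100.41.69
  188.100.32.0/21 (188.100.32.0 - 188.100.39.255) does not contain 188.100.41.69
  188.100.104.0/21 (188.100.104.0 - 188.100.111.255) does not contain 188.100.41.69
  188.101.32.0/20 (188.101.32.0 - 188.101.47.255) does not contain 188.100.41.69
  184.100.32.0/19 (184.100.32.0 - 184.100.63.255) does not contain 188.100.41.69
  188.108.0.0/16 (188.108.0.0 - 188.108.255.255) does not contain 188.100.41.69
  188.101.0.0/16 (188.101.0.0 - 188.101.255.255) does not contain 188.100.41.69
Longest matching prefix is /15 -> next hop R29.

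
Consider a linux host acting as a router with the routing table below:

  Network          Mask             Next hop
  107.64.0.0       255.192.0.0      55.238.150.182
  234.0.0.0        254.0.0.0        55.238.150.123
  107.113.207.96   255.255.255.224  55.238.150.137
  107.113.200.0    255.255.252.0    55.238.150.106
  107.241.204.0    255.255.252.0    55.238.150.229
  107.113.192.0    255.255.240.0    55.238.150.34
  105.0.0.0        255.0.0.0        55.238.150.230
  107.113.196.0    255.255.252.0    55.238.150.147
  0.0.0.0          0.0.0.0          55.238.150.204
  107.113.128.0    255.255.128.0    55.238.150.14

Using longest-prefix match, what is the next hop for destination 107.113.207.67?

55.238.150.34

Routes whose prefix contains 107.113.207.67:
  0.0.0.0/0 (default, matches everything) -> 55.238.150.204
  107.64.0.0/10 (107.64.0.0 - 107.127.255.255) -> 55.238.150.182
  107.113.128.0/17 (107.113.128.0 - 107.113.255.255) -> 55.238.150.14
  107.113.192.0/20 (107.113.192.0 - 107.113.207.255) -> 55.238.150.34
More-specific entries that do NOT match:
  107.113.207.96/27 (107.113.207.96 - 107.113.207.127) does not contain 107.113.207.67
  107.113.200.0/22 (107.113.200.0 - 107.113.203.255) does not contain 107.113.207.67
  107.241.204.0/22 (107.241.204.0 - 107.241.207.255) does not contain 107.113.207.67
  107.113.196.0/22 (107.113.196.0 - 107.113.199.255) does not contain 107.113.207.67
Longest matching prefix is /20 -> next hop 55.238.150.34.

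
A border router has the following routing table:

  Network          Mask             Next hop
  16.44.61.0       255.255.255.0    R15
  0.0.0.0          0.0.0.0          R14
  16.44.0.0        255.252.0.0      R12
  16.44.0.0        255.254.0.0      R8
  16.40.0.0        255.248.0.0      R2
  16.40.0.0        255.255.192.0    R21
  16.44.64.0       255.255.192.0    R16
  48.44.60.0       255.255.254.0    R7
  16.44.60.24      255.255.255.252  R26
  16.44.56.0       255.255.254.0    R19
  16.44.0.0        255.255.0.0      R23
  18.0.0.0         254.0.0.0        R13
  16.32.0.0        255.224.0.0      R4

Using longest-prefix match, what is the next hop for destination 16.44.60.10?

R23

Routes whose prefix contains 16.44.60.10:
  0.0.0.0/0 (default, matches everything) -> R14
  16.32.0.0/11 (16.32.0.0 - 16.63.255.255) -> R4
  16.40.0.0/13 (16.40.0.0 - 16.47.255.255) -> R2
  16.44.0.0/14 (16.44.0.0 - 16.47.255.255) -> R12
  16.44.0.0/15 (16.44.0.0 - 16.45.255.255) -> R8
  16.44.0.0/16 (16.44.0.0 - 16.44.255.255) -> R23
More-specific entries that do NOT match:
  16.44.60.24/30 (16.44.60.24 - 16.44.60.27) does not contain 16.44.60.10
  16.44.61.0/24 (16.44.61.0 - 16.44.61.255) does not contain 16.44.60.10
  48.44.60.0/23 (48.44.60.0 - 48.44.61.255) does not contain 16.44.60.10
  16.44.56.0/23 (16.44.56.0 - 16.44.57.255) does not contain 16.44.60.10
  16.40.0.0/18 (16.40.0.0 - 16.40.63.255) does not contain 16.44.60.10
  16.44.64.0/18 (16.44.64.0 - 16.44.127.255) does not contain 16.44.60.10
Longest matching prefix is /16 -> next hop R23.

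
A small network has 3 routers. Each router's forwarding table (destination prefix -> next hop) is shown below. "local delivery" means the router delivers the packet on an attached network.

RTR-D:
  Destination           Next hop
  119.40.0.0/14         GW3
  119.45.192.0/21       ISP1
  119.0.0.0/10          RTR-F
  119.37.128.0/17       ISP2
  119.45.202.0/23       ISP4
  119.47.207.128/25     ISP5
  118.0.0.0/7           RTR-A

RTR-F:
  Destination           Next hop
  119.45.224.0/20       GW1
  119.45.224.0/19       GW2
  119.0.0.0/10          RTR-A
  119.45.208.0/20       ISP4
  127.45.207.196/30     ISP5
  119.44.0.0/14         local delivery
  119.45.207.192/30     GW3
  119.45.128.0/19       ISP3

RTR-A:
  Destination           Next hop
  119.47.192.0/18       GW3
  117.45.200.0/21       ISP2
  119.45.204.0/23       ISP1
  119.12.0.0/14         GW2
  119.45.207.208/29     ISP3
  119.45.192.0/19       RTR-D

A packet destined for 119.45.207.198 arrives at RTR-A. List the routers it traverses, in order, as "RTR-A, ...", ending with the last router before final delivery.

At RTR-A: longest match for 119.45.207.198 is 119.45.192.0/19 -> RTR-D
At RTR-D: longest match for 119.45.207.198 is 119.0.0.0/10 -> RTR-F
At RTR-F: longest match for 119.45.207.198 is 119.44.0.0/14 -> local delivery

RTR-A, RTR-D, RTR-F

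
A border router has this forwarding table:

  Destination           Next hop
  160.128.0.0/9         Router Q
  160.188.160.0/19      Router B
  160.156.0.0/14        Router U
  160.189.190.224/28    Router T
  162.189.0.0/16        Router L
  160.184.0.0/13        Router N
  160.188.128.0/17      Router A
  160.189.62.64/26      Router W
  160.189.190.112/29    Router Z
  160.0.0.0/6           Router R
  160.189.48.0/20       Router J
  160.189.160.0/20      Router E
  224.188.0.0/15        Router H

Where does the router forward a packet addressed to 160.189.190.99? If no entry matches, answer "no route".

Routes whose prefix contains 160.189.190.99:
  160.0.0.0/6 (160.0.0.0 - 163.255.255.255) -> Router R
  160.128.0.0/9 (160.128.0.0 - 160.255.255.255) -> Router Q
  160.184.0.0/13 (160.184.0.0 - 160.191.255.255) -> Router N
More-specific entries that do NOT match:
  160.189.190.112/29 (160.189.190.112 - 160.189.190.119) does not contain 160.189.190.99
  160.189.190.224/28 (160.189.190.224 - 160.189.190.239) does not contain 160.189.190.99
  160.189.62.64/26 (160.189.62.64 - 160.189.62.127) does not contain 160.189.190.99
  160.189.48.0/20 (160.189.48.0 - 160.189.63.255) does not contain 160.189.190.99
  160.189.160.0/20 (160.189.160.0 - 160.189.175.255) does not contain 160.189.190.99
  160.188.160.0/19 (160.188.160.0 - 160.188.191.255) does not contain 160.189.190.99
  160.188.128.0/17 (160.188.128.0 - 160.188.255.255) does not contain 160.189.190.99
  162.189.0.0/16 (162.189.0.0 - 162.189.255.255) does not contain 160.189.190.99
  224.188.0.0/15 (224.188.0.0 - 224.189.255.255) does not contain 160.189.190.99
  160.156.0.0/14 (160.156.0.0 - 160.159.255.255) does not contain 160.189.190.99
Longest matching prefix is /13 -> next hop Router N.

Router N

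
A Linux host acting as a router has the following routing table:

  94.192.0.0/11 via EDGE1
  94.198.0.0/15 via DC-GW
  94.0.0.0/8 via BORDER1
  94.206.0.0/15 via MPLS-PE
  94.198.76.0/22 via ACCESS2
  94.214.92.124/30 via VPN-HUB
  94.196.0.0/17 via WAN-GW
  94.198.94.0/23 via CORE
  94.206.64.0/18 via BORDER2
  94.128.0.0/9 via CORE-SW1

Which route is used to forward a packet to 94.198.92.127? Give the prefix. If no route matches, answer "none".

94.198.0.0/15

Entries matching 94.198.92.127:
  94.0.0.0/8 (94.0.0.0 - 94.255.255.255)
  94.128.0.0/9 (94.128.0.0 - 94.255.255.255)
  94.192.0.0/11 (94.192.0.0 - 94.223.255.255)
  94.198.0.0/15 (94.198.0.0 - 94.199.255.255)
Most specific is 94.198.0.0/15.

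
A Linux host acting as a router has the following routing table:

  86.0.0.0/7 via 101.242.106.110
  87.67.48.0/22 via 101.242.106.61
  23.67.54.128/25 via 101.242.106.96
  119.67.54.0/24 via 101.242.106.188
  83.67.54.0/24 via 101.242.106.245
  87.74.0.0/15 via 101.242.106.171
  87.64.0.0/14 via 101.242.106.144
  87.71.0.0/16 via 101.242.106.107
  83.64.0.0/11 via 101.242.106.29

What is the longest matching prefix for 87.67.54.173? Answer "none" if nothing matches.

Entries matching 87.67.54.173:
  86.0.0.0/7 (86.0.0.0 - 87.255.255.255)
  87.64.0.0/14 (87.64.0.0 - 87.67.255.255)
Most specific is 87.64.0.0/14.

87.64.0.0/14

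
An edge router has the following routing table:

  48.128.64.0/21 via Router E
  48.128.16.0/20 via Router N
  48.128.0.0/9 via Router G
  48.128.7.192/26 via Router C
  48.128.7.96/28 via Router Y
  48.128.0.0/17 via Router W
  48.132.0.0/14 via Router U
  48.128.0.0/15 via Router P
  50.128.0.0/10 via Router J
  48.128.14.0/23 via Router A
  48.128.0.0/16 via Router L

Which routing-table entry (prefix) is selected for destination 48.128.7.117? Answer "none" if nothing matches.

48.128.0.0/17

Entries matching 48.128.7.117:
  48.128.0.0/9 (48.128.0.0 - 48.255.255.255)
  48.128.0.0/15 (48.128.0.0 - 48.129.255.255)
  48.128.0.0/16 (48.128.0.0 - 48.128.255.255)
  48.128.0.0/17 (48.128.0.0 - 48.128.127.255)
Most specific is 48.128.0.0/17.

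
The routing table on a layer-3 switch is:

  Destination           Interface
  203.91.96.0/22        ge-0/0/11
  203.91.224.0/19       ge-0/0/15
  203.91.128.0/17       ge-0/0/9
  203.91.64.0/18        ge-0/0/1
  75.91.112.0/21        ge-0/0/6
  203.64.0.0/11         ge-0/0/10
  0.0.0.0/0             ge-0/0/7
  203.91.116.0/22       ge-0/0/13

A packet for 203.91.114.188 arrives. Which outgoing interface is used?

Routes whose prefix contains 203.91.114.188:
  0.0.0.0/0 (default, matches everything) -> ge-0/0/7
  203.64.0.0/11 (203.64.0.0 - 203.95.255.255) -> ge-0/0/10
  203.91.64.0/18 (203.91.64.0 - 203.91.127.255) -> ge-0/0/1
More-specific entries that do NOT match:
  203.91.96.0/22 (203.91.96.0 - 203.91.99.255) does not contain 203.91.114.188
  203.91.116.0/22 (203.91.116.0 - 203.91.119.255) does not contain 203.91.114.188
  75.91.112.0/21 (75.91.112.0 - 75.91.119.255) does not contain 203.91.114.188
  203.91.224.0/19 (203.91.224.0 - 203.91.255.255) does not contain 203.91.114.188
Longest matching prefix is /18 -> interface ge-0/0/1.

ge-0/0/1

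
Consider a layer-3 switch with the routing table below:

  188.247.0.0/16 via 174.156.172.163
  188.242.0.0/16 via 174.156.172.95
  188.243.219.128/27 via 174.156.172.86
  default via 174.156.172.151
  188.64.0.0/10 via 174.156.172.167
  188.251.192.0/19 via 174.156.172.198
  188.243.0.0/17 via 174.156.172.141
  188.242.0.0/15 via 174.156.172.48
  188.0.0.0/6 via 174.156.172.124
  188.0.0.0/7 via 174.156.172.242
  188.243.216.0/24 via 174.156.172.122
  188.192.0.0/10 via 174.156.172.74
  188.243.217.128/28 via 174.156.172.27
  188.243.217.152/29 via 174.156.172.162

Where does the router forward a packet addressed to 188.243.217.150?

174.156.172.48

Routes whose prefix contains 188.243.217.150:
  0.0.0.0/0 (default, matches everything) -> 174.156.172.151
  188.0.0.0/6 (188.0.0.0 - 191.255.255.255) -> 174.156.172.124
  188.0.0.0/7 (188.0.0.0 - 189.255.255.255) -> 174.156.172.242
  188.192.0.0/10 (188.192.0.0 - 188.255.255.255) -> 174.156.172.74
  188.242.0.0/15 (188.242.0.0 - 188.243.255.255) -> 174.156.172.48
More-specific entries that do NOT match:
  188.243.217.152/29 (188.243.217.152 - 188.243.217.159) does not contain 188.243.217.150
  188.243.217.128/28 (188.243.217.128 - 188.243.217.143) does not contain 188.243.217.150
  188.243.219.128/27 (188.243.219.128 - 188.243.219.159) does not contain 188.243.217.150
  188.243.216.0/24 (188.243.216.0 - 188.243.216.255) does not contain 188.243.217.150
  188.251.192.0/19 (188.251.192.0 - 188.251.223.255) does not contain 188.243.217.150
  188.243.0.0/17 (188.243.0.0 - 188.243.127.255) does not contain 188.243.217.150
  188.247.0.0/16 (188.247.0.0 - 188.247.255.255) does not contain 188.243.217.150
  188.242.0.0/16 (188.242.0.0 - 188.242.255.255) does not contain 188.243.217.150
Longest matching prefix is /15 -> next hop 174.156.172.48.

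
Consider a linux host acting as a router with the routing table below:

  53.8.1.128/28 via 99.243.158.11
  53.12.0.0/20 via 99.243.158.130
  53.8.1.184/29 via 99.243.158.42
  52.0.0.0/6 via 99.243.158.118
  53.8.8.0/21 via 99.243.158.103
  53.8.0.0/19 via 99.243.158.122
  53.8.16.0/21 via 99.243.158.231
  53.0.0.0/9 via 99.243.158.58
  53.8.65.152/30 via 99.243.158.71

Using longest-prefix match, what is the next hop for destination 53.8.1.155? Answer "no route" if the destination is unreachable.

99.243.158.122

Routes whose prefix contains 53.8.1.155:
  52.0.0.0/6 (52.0.0.0 - 55.255.255.255) -> 99.243.158.118
  53.0.0.0/9 (53.0.0.0 - 53.127.255.255) -> 99.243.158.58
  53.8.0.0/19 (53.8.0.0 - 53.8.31.255) -> 99.243.158.122
More-specific entries that do NOT match:
  53.8.65.152/30 (53.8.65.152 - 53.8.65.155) does not contain 53.8.1.155
  53.8.1.184/29 (53.8.1.184 - 53.8.1.191) does not contain 53.8.1.155
  53.8.1.128/28 (53.8.1.128 - 53.8.1.143) does not contain 53.8.1.155
  53.8.8.0/21 (53.8.8.0 - 53.8.15.255) does not contain 53.8.1.155
  53.8.16.0/21 (53.8.16.0 - 53.8.23.255) does not contain 53.8.1.155
  53.12.0.0/20 (53.12.0.0 - 53.12.15.255) does not contain 53.8.1.155
Longest matching prefix is /19 -> next hop 99.243.158.122.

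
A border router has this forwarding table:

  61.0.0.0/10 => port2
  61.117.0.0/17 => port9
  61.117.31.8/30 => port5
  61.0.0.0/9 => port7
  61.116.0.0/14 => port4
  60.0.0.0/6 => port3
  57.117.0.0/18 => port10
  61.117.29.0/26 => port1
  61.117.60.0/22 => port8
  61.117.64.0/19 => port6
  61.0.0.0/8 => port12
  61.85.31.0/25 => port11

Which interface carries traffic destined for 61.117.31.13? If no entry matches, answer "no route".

port9

Routes whose prefix contains 61.117.31.13:
  60.0.0.0/6 (60.0.0.0 - 63.255.255.255) -> port3
  61.0.0.0/8 (61.0.0.0 - 61.255.255.255) -> port12
  61.0.0.0/9 (61.0.0.0 - 61.127.255.255) -> port7
  61.116.0.0/14 (61.116.0.0 - 61.119.255.255) -> port4
  61.117.0.0/17 (61.117.0.0 - 61.117.127.255) -> port9
More-specific entries that do NOT match:
  61.117.31.8/30 (61.117.31.8 - 61.117.31.11) does not contain 61.117.31.13
  61.117.29.0/26 (61.117.29.0 - 61.117.29.63) does not contain 61.117.31.13
  61.85.31.0/25 (61.85.31.0 - 61.85.31.127) does not contain 61.117.31.13
  61.117.60.0/22 (61.117.60.0 - 61.117.63.255) does not contain 61.117.31.13
  61.117.64.0/19 (61.117.64.0 - 61.117.95.255) does not contain 61.117.31.13
  57.117.0.0/18 (57.117.0.0 - 57.117.63.255) does not contain 61.117.31.13
Longest matching prefix is /17 -> interface port9.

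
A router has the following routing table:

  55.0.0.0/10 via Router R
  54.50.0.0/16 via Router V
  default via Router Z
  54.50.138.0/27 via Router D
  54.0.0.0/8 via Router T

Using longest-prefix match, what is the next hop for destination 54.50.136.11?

Router V

Routes whose prefix contains 54.50.136.11:
  0.0.0.0/0 (default, matches everything) -> Router Z
  54.0.0.0/8 (54.0.0.0 - 54.255.255.255) -> Router T
  54.50.0.0/16 (54.50.0.0 - 54.50.255.255) -> Router V
More-specific entries that do NOT match:
  54.50.138.0/27 (54.50.138.0 - 54.50.138.31) does not contain 54.50.136.11
Longest matching prefix is /16 -> next hop Router V.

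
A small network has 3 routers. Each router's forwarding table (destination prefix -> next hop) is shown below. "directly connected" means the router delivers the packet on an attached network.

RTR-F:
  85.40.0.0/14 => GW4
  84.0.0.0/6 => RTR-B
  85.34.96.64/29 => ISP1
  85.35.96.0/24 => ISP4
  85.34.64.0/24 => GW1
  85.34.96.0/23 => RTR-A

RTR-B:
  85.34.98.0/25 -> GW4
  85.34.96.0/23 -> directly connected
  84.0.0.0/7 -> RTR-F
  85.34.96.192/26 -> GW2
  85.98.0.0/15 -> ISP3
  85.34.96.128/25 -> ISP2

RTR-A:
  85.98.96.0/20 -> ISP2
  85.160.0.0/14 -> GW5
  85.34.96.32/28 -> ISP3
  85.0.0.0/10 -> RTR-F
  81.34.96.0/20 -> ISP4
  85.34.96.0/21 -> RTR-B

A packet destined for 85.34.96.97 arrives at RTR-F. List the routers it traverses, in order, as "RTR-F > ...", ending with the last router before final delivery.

At RTR-F: longest match for 85.34.96.97 is 85.34.96.0/23 -> RTR-A
At RTR-A: longest match for 85.34.96.97 is 85.34.96.0/21 -> RTR-B
At RTR-B: longest match for 85.34.96.97 is 85.34.96.0/23 -> directly connected

RTR-F > RTR-A > RTR-B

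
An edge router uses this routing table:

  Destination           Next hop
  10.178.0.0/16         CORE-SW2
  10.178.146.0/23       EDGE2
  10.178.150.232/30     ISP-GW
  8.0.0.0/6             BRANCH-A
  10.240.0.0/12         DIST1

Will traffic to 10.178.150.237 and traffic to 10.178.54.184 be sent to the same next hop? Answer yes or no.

yes

10.178.150.237: longest match 10.178.0.0/16 -> CORE-SW2
10.178.54.184: longest match 10.178.0.0/16 -> CORE-SW2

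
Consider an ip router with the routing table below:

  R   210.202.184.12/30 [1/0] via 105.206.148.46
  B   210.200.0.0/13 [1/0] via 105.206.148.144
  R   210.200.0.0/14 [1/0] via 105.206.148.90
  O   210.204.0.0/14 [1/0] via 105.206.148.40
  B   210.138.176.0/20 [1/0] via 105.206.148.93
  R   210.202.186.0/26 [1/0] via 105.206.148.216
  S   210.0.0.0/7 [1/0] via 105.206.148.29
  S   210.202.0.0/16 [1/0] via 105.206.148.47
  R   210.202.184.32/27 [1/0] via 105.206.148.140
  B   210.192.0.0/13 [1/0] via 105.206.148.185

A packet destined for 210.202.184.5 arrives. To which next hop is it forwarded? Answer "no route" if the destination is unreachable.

105.206.148.47

Routes whose prefix contains 210.202.184.5:
  210.0.0.0/7 (210.0.0.0 - 211.255.255.255) -> 105.206.148.29
  210.200.0.0/13 (210.200.0.0 - 210.207.255.255) -> 105.206.148.144
  210.200.0.0/14 (210.200.0.0 - 210.203.255.255) -> 105.206.148.90
  210.202.0.0/16 (210.202.0.0 - 210.202.255.255) -> 105.206.148.47
More-specific entries that do NOT match:
  210.202.184.12/30 (210.202.184.12 - 210.202.184.15) does not contain 210.202.184.5
  210.202.184.32/27 (210.202.184.32 - 210.202.184.63) does not contain 210.202.184.5
  210.202.186.0/26 (210.202.186.0 - 210.202.186.63) does not contain 210.202.184.5
  210.138.176.0/20 (210.138.176.0 - 210.138.191.255) does not contain 210.202.184.5
Longest matching prefix is /16 -> next hop 105.206.148.47.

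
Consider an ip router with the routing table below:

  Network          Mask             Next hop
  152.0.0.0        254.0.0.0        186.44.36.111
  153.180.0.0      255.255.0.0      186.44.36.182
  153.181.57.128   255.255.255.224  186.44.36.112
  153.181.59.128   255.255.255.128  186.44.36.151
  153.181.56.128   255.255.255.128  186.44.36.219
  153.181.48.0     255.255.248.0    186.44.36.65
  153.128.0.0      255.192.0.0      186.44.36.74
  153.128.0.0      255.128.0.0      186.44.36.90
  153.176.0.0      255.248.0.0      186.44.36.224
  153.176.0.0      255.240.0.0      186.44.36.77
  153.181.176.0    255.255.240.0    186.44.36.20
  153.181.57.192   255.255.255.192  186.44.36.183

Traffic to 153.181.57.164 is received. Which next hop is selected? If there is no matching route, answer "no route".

186.44.36.224

Routes whose prefix contains 153.181.57.164:
  152.0.0.0/7 (152.0.0.0 - 153.255.255.255) -> 186.44.36.111
  153.128.0.0/9 (153.128.0.0 - 153.255.255.255) -> 186.44.36.90
  153.128.0.0/10 (153.128.0.0 - 153.191.255.255) -> 186.44.36.74
  153.176.0.0/12 (153.176.0.0 - 153.191.255.255) -> 186.44.36.77
  153.176.0.0/13 (153.176.0.0 - 153.183.255.255) -> 186.44.36.224
More-specific entries that do NOT match:
  153.181.57.128/27 (153.181.57.128 - 153.181.57.159) does not contain 153.181.57.164
  153.181.57.192/26 (153.181.57.192 - 153.181.57.255) does not contain 153.181.57.164
  153.181.59.128/25 (153.181.59.128 - 153.181.59.255) does not contain 153.181.57.164
  153.181.56.128/25 (153.181.56.128 - 153.181.56.255) does not contain 153.181.57.164
  153.181.48.0/21 (153.181.48.0 - 153.181.55.255) does not contain 153.181.57.164
  153.181.176.0/20 (153.181.176.0 - 153.181.191.255) does not contain 153.181.57.164
  153.180.0.0/16 (153.180.0.0 - 153.180.255.255) does not contain 153.181.57.164
Longest matching prefix is /13 -> next hop 186.44.36.224.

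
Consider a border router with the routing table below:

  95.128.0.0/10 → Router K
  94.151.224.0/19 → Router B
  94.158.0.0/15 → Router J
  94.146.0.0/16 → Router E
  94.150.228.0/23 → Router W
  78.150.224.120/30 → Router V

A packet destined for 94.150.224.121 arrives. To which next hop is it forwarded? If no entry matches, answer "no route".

No entry's prefix contains 94.150.224.121; there is no default route.

no route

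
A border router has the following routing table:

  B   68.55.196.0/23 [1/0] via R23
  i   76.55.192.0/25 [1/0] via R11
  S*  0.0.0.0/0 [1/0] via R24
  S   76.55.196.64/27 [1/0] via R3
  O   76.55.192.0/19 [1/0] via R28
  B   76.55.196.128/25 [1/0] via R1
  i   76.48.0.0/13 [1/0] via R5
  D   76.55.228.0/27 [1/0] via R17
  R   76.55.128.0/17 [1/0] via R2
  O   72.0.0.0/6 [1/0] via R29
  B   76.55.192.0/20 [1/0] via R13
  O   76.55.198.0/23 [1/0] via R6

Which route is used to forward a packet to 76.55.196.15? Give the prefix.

76.55.192.0/20

Entries matching 76.55.196.15:
  0.0.0.0/0 (default, matches everything)
  76.48.0.0/13 (76.48.0.0 - 76.55.255.255)
  76.55.128.0/17 (76.55.128.0 - 76.55.255.255)
  76.55.192.0/19 (76.55.192.0 - 76.55.223.255)
  76.55.192.0/20 (76.55.192.0 - 76.55.207.255)
Most specific is 76.55.192.0/20.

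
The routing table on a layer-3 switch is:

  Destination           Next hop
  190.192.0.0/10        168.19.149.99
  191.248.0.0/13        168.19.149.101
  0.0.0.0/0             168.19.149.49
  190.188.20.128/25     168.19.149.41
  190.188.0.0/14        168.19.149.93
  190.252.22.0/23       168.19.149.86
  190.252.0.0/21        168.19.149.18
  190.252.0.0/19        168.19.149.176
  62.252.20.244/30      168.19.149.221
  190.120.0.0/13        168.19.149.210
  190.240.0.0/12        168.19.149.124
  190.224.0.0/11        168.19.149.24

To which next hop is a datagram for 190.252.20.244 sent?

168.19.149.176

Routes whose prefix contains 190.252.20.244:
  0.0.0.0/0 (default, matches everything) -> 168.19.149.49
  190.192.0.0/10 (190.192.0.0 - 190.255.255.255) -> 168.19.149.99
  190.224.0.0/11 (190.224.0.0 - 190.255.255.255) -> 168.19.149.24
  190.240.0.0/12 (190.240.0.0 - 190.255.255.255) -> 168.19.149.124
  190.252.0.0/19 (190.252.0.0 - 190.252.31.255) -> 168.19.149.176
More-specific entries that do NOT match:
  62.252.20.244/30 (62.252.20.244 - 62.252.20.247) does not contain 190.252.20.244
  190.188.20.128/25 (190.188.20.128 - 190.188.20.255) does not contain 190.252.20.244
  190.252.22.0/23 (190.252.22.0 - 190.252.23.255) does not contain 190.252.20.244
  190.252.0.0/21 (190.252.0.0 - 190.252.7.255) does not contain 190.252.20.244
Longest matching prefix is /19 -> next hop 168.19.149.176.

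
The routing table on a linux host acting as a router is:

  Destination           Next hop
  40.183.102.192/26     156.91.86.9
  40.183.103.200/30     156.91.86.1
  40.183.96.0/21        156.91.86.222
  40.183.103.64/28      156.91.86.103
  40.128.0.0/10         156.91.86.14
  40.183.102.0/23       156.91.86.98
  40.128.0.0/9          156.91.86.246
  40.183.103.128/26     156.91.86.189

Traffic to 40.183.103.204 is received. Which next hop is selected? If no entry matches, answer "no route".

Routes whose prefix contains 40.183.103.204:
  40.128.0.0/9 (40.128.0.0 - 40.255.255.255) -> 156.91.86.246
  40.128.0.0/10 (40.128.0.0 - 40.191.255.255) -> 156.91.86.14
  40.183.96.0/21 (40.183.96.0 - 40.183.103.255) -> 156.91.86.222
  40.183.102.0/23 (40.183.102.0 - 40.183.103.255) -> 156.91.86.98
More-specific entries that do NOT match:
  40.183.103.200/30 (40.183.103.200 - 40.183.103.203) does not contain 40.183.103.204
  40.183.103.64/28 (40.183.103.64 - 40.183.103.79) does not contain 40.183.103.204
  40.183.102.192/26 (40.183.102.192 - 40.183.102.255) does not contain 40.183.103.204
  40.183.103.128/26 (40.183.103.128 - 40.183.103.191) does not contain 40.183.103.204
Longest matching prefix is /23 -> next hop 156.91.86.98.

156.91.86.98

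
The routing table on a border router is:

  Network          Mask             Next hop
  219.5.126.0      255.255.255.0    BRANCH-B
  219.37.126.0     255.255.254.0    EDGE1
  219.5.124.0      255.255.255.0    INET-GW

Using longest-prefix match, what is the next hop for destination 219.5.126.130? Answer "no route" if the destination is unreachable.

BRANCH-B

Routes whose prefix contains 219.5.126.130:
  219.5.126.0/24 (219.5.126.0 - 219.5.126.255) -> BRANCH-B
Longest matching prefix is /24 -> next hop BRANCH-B.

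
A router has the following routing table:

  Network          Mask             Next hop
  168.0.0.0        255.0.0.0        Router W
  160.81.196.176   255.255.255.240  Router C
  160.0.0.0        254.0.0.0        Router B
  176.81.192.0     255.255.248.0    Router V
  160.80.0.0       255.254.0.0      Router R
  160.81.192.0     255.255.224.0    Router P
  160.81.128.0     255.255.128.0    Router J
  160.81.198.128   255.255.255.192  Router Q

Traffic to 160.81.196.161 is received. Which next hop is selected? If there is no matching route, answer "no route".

Router P

Routes whose prefix contains 160.81.196.161:
  160.0.0.0/7 (160.0.0.0 - 161.255.255.255) -> Router B
  160.80.0.0/15 (160.80.0.0 - 160.81.255.255) -> Router R
  160.81.128.0/17 (160.81.128.0 - 160.81.255.255) -> Router J
  160.81.192.0/19 (160.81.192.0 - 160.81.223.255) -> Router P
More-specific entries that do NOT match:
  160.81.196.176/28 (160.81.196.176 - 160.81.196.191) does not contain 160.81.196.161
  160.81.198.128/26 (160.81.198.128 - 160.81.198.191) does not contain 160.81.196.161
  176.81.192.0/21 (176.81.192.0 - 176.81.199.255) does not contain 160.81.196.161
Longest matching prefix is /19 -> next hop Router P.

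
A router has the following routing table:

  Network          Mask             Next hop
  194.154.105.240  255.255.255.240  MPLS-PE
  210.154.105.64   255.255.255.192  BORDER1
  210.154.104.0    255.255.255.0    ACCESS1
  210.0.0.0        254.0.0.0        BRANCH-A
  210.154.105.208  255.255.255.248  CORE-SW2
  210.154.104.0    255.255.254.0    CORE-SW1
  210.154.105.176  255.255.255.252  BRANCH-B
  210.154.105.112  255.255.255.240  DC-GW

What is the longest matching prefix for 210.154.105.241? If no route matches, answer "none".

Entries matching 210.154.105.241:
  210.0.0.0/7 (210.0.0.0 - 211.255.255.255)
  210.154.104.0/23 (210.154.104.0 - 210.154.105.255)
Most specific is 210.154.104.0/23.

210.154.104.0/23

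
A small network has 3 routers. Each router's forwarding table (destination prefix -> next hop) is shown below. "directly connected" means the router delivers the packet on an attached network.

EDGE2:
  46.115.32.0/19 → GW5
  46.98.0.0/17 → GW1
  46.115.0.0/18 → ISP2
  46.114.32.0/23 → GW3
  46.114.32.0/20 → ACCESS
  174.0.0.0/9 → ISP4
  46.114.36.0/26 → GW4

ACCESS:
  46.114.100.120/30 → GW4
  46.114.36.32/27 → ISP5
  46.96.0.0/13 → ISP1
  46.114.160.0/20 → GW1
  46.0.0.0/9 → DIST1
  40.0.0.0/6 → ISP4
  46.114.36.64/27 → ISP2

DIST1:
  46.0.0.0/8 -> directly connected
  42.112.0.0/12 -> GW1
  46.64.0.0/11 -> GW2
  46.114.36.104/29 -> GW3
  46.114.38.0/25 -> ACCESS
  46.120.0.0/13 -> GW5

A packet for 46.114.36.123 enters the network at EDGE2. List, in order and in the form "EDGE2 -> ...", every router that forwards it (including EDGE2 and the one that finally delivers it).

EDGE2 -> ACCESS -> DIST1

At EDGE2: longest match for 46.114.36.123 is 46.114.32.0/20 -> ACCESS
At ACCESS: longest match for 46.114.36.123 is 46.0.0.0/9 -> DIST1
At DIST1: longest match for 46.114.36.123 is 46.0.0.0/8 -> directly connected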